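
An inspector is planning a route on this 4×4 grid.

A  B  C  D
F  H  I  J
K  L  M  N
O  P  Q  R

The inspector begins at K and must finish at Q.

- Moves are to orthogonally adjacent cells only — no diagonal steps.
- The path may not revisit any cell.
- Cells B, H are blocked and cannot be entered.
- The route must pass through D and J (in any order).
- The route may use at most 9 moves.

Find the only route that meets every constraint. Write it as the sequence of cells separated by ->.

The 9-move cap with required stops at D, J leaves no slack for detours.
Route from K: 2× right (reaching M), 2× up (reaching C), right to D, 3× down (reaching R), left to Q — 9 moves in all.
Check: all required cells visited; 9 ≤ 9 moves.

K -> L -> M -> I -> C -> D -> J -> N -> R -> Q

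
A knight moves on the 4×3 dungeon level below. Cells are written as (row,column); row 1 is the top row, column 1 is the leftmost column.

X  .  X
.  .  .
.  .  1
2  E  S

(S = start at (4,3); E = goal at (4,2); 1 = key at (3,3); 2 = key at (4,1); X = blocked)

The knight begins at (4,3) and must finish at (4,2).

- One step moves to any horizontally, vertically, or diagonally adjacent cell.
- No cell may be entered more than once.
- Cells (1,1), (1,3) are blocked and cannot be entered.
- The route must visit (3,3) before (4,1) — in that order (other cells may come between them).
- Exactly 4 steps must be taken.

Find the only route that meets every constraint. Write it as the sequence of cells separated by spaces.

The waypoints must appear in the order (3,3), (4,1), with no cell reused.
Route from (4,3): up 1 to (3,3), left 1 to (3,2), down-left 1 to (4,1), right 1 to (4,2) — 4 moves in all.
Check: order respected (1 at step 1, 2 at step 3); 4 moves as required.

(4,3) (3,3) (3,2) (4,1) (4,2)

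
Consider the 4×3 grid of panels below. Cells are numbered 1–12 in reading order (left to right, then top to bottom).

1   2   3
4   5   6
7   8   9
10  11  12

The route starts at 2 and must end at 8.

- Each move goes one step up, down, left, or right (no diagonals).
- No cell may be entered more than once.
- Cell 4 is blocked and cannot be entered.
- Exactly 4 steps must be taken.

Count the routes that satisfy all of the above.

Need simple routes of exactly 4 moves from 2 to 8 (Manhattan distance 2, so 1 moves are spent on a detour and 1 undoing it).
Enumerating: 2 5 6 9 8 | 2 3 6 9 8 | 2 3 6 5 8.
That gives 3 routes.

3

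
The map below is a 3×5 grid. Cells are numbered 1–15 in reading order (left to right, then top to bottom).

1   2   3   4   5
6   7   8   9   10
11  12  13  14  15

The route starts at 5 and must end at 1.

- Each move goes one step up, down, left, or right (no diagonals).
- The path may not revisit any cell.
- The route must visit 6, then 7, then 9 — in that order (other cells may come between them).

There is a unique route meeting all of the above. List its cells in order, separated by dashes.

5 - 10 - 15 - 14 - 13 - 12 - 11 - 6 - 7 - 8 - 9 - 4 - 3 - 2 - 1

The waypoints must appear in the order 6, 7, 9, with no cell reused.
Route from 5: down 2 to 15, left 4 to 11, up 1 to 6, right 3 to 9, up 1 to 4, left 3 to 1 — 14 moves in all.
Check: order respected (6 at step 7, 7 at step 8, 9 at step 10).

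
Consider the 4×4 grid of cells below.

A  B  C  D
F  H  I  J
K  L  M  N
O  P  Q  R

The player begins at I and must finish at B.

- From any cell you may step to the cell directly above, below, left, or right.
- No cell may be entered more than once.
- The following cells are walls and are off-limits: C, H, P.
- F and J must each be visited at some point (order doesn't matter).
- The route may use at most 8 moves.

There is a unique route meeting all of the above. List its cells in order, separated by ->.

The 8-move cap with required stops at F, J leaves no slack for detours.
Route from I: right to J, down to N, 3× left (reaching K), 2× up (reaching A), right to B — 8 moves in all.
Check: all required cells visited; 8 ≤ 8 moves.

I -> J -> N -> M -> L -> K -> F -> A -> B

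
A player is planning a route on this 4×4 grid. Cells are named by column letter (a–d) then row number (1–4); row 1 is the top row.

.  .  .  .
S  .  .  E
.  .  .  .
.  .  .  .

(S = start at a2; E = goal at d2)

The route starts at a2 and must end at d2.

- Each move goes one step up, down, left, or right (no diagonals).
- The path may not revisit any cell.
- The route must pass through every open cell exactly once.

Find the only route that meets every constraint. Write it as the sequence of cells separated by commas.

a2, a1, b1, b2, b3, a3, a4, b4, c4, d4, d3, c3, c2, c1, d1, d2

Need to visit all 16 open cells exactly once, starting at a2 and ending at d2.
Cell d1 has only two open neighbours (d2 and c1), so the path must pass straight through it: one of those is the cell it's entered from and the other is where it exits.
Route from a2: up 1 to a1, right 1 to b1, down 2 to b3, left 1 to a3, down 1 to a4, right 3 to d4, up 1 to d3, left 1 to c3, up 2 to c1, right 1 to d1, down 1 to d2 — 15 moves in all.
Check: all 16 open cells covered.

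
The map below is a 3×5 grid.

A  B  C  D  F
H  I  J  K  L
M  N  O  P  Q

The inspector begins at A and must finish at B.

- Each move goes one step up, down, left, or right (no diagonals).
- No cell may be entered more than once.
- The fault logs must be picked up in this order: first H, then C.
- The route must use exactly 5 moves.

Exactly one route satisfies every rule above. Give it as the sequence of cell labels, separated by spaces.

A H I J C B

The waypoints must appear in the order H, C, with no cell reused.
Route from A: down 1 to H, right 2 to J, up 1 to C, left 1 to B — 5 moves in all.
Check: order respected (H at step 1, C at step 4); 5 moves as required.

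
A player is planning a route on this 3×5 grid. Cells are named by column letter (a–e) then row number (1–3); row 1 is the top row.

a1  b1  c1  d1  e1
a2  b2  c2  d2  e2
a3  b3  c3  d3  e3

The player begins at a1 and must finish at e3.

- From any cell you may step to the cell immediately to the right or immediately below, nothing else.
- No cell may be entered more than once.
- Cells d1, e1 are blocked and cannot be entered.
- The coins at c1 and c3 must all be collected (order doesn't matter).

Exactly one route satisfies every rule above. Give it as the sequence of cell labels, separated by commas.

Moves only go right or down, so the column and row indices never decrease.
Route from a1: right 2 to c1, down 2 to c3, right 2 to e3 — 6 moves in all.
Check: all required cells visited.

a1, b1, c1, c2, c3, d3, e3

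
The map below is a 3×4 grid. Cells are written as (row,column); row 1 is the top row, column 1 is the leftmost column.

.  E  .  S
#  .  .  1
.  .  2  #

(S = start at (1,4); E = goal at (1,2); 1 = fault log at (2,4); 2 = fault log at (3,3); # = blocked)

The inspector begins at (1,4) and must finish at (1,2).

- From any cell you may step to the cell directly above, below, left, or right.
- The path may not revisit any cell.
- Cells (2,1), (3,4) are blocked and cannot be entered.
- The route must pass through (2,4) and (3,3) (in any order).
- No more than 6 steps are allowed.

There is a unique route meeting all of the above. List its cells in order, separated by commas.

(1,4), (2,4), (2,3), (3,3), (3,2), (2,2), (1,2)

The 6-move cap with required stops at (2,4), (3,3) leaves no slack for detours.
Route from (1,4): down to (2,4), left to (2,3), down to (3,3), left to (3,2), 2× up (reaching (1,2)) — 6 moves in all.
Check: all required cells visited; 6 ≤ 6 moves.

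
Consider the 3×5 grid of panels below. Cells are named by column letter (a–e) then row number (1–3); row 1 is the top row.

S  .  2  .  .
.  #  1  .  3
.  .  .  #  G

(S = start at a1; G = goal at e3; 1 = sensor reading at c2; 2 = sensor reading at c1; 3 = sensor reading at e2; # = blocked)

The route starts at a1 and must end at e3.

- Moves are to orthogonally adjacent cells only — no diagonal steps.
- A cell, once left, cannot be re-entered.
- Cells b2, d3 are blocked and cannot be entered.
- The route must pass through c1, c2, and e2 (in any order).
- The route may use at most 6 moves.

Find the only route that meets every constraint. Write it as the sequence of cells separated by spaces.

a1 b1 c1 c2 d2 e2 e3

Any route must reach c1, c2, and e2 and still end at e3 within 6 moves, so the order of the required stops is forced.
Route from a1: right 2 to c1, down 1 to c2, right 2 to e2, down 1 to e3 — 6 moves in all.
Check: all required cells visited; 6 ≤ 6 moves.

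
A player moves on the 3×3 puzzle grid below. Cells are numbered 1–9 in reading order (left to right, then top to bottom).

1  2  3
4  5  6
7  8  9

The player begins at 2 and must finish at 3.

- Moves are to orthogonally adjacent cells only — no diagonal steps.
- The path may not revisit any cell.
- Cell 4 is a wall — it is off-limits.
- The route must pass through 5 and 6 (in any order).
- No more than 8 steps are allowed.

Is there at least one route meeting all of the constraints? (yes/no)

yes

One route that works: 2 → 5 → 6 → 3.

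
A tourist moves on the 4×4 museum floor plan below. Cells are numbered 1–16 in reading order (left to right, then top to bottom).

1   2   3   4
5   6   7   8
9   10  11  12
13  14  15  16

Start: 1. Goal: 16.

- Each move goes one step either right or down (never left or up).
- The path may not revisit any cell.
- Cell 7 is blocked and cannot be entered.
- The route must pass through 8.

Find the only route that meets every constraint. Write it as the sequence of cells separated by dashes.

1 - 2 - 3 - 4 - 8 - 12 - 16

Moves only go right or down, so the column and row indices never decrease.
Route from 1: 3× right (reaching 4), 3× down (reaching 16) — 6 moves in all.
Check: all required cells visited.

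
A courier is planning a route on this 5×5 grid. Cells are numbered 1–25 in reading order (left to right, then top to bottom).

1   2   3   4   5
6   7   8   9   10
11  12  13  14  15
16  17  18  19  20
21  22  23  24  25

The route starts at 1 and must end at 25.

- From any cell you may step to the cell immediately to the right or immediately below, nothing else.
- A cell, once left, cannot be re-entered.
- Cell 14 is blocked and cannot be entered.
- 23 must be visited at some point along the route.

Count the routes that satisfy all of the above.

15

A right/down-only route from 1 to 25 makes exactly 4 down-moves and 4 right-moves in some order.
With no other constraints that would be C(8,4) = 70 routes.
Split at 23 and multiply the segment counts (each segment already excludes blocked cells): 1→23: 15; 23→25: 1; product = 15.
That gives 15 routes.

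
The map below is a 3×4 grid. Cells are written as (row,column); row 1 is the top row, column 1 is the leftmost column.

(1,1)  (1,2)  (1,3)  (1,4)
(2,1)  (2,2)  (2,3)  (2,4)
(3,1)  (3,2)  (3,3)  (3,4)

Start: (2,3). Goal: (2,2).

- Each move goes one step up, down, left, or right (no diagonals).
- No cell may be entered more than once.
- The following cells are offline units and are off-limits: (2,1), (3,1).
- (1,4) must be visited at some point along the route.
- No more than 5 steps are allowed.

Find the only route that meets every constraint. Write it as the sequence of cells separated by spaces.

The 5-move cap with required stops at (1,4) leaves no slack for detours.
Route from (2,3): right 1 to (2,4), up 1 to (1,4), left 2 to (1,2), down 1 to (2,2) — 5 moves in all.
Check: all required cells visited; 5 ≤ 5 moves.

(2,3) (2,4) (1,4) (1,3) (1,2) (2,2)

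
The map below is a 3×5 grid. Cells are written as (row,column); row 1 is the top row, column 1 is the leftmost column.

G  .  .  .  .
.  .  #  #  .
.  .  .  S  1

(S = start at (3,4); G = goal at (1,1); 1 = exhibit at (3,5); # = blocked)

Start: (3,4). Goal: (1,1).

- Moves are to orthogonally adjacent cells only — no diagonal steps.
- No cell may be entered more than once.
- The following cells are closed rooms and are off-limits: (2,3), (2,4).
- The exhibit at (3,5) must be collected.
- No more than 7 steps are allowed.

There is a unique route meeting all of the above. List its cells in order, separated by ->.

(3,4) -> (3,5) -> (2,5) -> (1,5) -> (1,4) -> (1,3) -> (1,2) -> (1,1)

The 7-move cap with required stops at (3,5) leaves no slack for detours.
Route from (3,4): right to (3,5), 2× up (reaching (1,5)), 4× left (reaching (1,1)) — 7 moves in all.
Check: all required cells visited; 7 ≤ 7 moves.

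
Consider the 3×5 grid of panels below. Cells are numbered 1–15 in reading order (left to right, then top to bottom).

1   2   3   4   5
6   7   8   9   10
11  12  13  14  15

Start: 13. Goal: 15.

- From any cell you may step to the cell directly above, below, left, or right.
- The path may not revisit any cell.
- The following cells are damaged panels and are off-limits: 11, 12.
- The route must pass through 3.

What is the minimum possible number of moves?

6

Any route passes through 3 somewhere between 13 and 15. Summing Manhattan distances along the two legs (13 → 3 → 15) gives a lower bound of 2 + 4 = 6 moves.
A route of 6 moves achieves this: 13 → 8 → 3 → 4 → 9 → 14 → 15.
Since 6 matches the lower bound, it is optimal.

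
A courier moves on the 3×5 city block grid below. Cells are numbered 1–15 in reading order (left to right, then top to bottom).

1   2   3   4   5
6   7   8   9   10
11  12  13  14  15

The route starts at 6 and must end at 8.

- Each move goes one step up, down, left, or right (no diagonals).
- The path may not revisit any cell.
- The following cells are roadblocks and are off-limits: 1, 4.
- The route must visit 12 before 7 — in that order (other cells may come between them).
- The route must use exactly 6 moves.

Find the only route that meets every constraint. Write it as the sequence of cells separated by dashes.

The waypoints must appear in the order 12, 7, with no cell reused.
Route from 6: down 1 to 11, right 1 to 12, up 2 to 2, right 1 to 3, down 1 to 8 — 6 moves in all.
Check: order respected (12 at step 2, 7 at step 3); 6 moves as required.

6 - 11 - 12 - 7 - 2 - 3 - 8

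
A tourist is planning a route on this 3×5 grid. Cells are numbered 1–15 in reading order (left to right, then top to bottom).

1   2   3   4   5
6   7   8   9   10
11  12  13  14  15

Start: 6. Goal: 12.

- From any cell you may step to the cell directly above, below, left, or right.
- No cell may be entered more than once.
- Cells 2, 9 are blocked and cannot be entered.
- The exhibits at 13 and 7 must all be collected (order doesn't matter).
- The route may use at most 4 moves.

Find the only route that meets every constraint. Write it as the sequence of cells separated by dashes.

6 - 7 - 8 - 13 - 12

Any route must reach 13 and 7 and still end at 12 within 4 moves, so the order of the required stops is forced.
Route from 6: right 2 to 8, down 1 to 13, left 1 to 12 — 4 moves in all.
Check: all required cells visited; 4 ≤ 4 moves.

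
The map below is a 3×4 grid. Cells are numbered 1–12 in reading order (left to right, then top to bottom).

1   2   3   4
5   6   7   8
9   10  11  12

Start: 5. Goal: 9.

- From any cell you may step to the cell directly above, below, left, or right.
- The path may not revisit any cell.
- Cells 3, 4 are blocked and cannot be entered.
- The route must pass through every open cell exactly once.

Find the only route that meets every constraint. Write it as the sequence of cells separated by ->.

Need to visit all 10 open cells exactly once, starting at 5 and ending at 9.
Route from 5: up to 1, right to 2, down to 6, 2× right (reaching 8), down to 12, 3× left (reaching 9) — 9 moves in all.
Check: all 10 open cells covered.

5 -> 1 -> 2 -> 6 -> 7 -> 8 -> 12 -> 11 -> 10 -> 9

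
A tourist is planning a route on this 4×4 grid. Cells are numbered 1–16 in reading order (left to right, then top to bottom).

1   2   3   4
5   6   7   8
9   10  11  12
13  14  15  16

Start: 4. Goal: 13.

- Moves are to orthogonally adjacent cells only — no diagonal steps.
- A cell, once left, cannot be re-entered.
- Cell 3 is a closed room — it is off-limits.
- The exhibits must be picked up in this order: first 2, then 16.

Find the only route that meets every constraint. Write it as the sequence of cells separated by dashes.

The waypoints must appear in the order 2, 16, with no cell reused.
Route from 4: down 1 to 8, left 2 to 6, up 1 to 2, left 1 to 1, down 2 to 9, right 3 to 12, down 1 to 16, left 3 to 13 — 14 moves in all.
Check: order respected (2 at step 4, 16 at step 11).

4 - 8 - 7 - 6 - 2 - 1 - 5 - 9 - 10 - 11 - 12 - 16 - 15 - 14 - 13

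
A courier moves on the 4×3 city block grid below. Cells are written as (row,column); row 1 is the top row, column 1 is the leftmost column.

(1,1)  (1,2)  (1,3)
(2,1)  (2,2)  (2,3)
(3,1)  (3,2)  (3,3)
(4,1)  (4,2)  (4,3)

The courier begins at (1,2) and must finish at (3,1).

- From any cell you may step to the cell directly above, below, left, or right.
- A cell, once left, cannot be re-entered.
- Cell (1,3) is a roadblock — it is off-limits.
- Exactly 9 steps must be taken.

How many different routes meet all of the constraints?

Need simple routes of exactly 9 moves from (1,2) to (3,1) (Manhattan distance 3, so 3 moves are spent on a detour and 3 undoing it).
Enumerating: (1,2) (1,1) (2,1) (2,2) (3,2) (3,3) (4,3) (4,2) (4,1) (3,1) | (1,2) (1,1) (2,1) (2,2) (2,3) (3,3) (4,3) (4,2) (3,2) (3,1) | (1,2) (1,1) (2,1) (2,2) (2,3) (3,3) (4,3) (4,2) (4,1) (3,1) | (1,2) (1,1) (2,1) (2,2) (2,3) (3,3) (3,2) (4,2) (4,1) (3,1).
That gives 4 routes.

4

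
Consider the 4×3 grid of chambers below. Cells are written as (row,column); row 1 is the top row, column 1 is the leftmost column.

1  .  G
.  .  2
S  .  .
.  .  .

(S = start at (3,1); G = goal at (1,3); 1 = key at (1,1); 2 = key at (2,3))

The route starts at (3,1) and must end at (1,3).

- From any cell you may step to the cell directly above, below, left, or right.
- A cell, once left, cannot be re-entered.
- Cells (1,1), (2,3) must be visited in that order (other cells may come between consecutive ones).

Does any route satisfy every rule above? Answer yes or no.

One route that works: (3,1) → (2,1) → (1,1) → (1,2) → (2,2) → (2,3) → (1,3).

yes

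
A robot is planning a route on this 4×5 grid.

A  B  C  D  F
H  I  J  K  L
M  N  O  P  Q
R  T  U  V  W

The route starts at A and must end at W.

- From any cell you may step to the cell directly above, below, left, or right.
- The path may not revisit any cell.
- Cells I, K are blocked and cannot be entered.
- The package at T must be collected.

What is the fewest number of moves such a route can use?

7

Any route passes through T somewhere between A and W. Summing Manhattan distances along the two legs (A → T → W) gives a lower bound of 4 + 3 = 7 moves.
A route of 7 moves achieves this: A → H → M → R → T → U → V → W.
Since 7 matches the lower bound, it is optimal.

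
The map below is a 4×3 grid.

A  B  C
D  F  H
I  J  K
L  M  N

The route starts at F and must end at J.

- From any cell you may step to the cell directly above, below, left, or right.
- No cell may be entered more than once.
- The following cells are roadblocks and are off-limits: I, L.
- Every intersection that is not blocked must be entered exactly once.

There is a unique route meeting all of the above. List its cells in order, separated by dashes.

Need to visit all 10 open cells exactly once, starting at F and ending at J.
Cell M has only two open neighbours (J and N), so the path must pass straight through it: one of those is the cell it's entered from and the other is where it exits.
Route from F: left to D, up to A, 2× right (reaching C), 3× down (reaching N), left to M, up to J — 9 moves in all.
Check: all 10 open cells covered.

F - D - A - B - C - H - K - N - M - J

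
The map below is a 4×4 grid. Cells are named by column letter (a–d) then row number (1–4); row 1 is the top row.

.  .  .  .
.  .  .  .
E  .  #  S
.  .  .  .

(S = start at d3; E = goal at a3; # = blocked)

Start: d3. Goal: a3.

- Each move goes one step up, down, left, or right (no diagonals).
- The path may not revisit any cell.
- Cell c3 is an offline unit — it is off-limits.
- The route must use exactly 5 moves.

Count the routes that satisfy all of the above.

Need simple routes of exactly 5 moves from d3 to a3 (Manhattan distance 3, so 1 moves are spent on a detour and 1 undoing it).
Enumerating: d3 d2 c2 b2 b3 a3 | d3 d2 c2 b2 a2 a3 | d3 d4 c4 b4 b3 a3 | d3 d4 c4 b4 a4 a3.
That gives 4 routes.

4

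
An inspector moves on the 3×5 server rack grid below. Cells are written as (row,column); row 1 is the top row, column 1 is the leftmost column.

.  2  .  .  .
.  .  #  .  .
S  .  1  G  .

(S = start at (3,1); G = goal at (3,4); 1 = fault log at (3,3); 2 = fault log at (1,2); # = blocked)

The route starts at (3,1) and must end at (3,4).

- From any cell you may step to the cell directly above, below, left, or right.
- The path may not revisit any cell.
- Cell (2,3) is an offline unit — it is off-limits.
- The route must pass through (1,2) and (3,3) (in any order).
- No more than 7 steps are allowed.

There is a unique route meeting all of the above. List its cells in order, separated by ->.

Any route must reach (1,2) and (3,3) and still end at (3,4) within 7 moves, so the order of the required stops is forced.
Route from (3,1): up 2 to (1,1), right 1 to (1,2), down 2 to (3,2), right 2 to (3,4) — 7 moves in all.
Check: all required cells visited; 7 ≤ 7 moves.

(3,1) -> (2,1) -> (1,1) -> (1,2) -> (2,2) -> (3,2) -> (3,3) -> (3,4)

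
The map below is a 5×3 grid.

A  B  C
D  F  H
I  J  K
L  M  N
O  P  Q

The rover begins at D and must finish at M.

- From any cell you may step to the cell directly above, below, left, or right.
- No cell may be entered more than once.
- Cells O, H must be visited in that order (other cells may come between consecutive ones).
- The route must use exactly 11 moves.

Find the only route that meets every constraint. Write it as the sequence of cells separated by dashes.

D - I - L - O - P - Q - N - K - H - F - J - M

The waypoints must appear in the order O, H, with no cell reused.
Route from D: 3× down (reaching O), 2× right (reaching Q), 3× up (reaching H), left to F, 2× down (reaching M) — 11 moves in all.
Check: order respected (O at step 3, H at step 8); 11 moves as required.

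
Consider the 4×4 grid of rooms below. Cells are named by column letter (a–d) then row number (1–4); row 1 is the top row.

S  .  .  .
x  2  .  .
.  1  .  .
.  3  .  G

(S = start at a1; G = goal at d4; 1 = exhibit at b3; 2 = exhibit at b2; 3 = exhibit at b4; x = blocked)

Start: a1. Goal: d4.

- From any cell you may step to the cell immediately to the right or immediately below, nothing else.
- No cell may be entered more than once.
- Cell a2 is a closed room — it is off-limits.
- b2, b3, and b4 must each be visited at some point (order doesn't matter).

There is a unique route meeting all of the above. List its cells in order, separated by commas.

a1, b1, b2, b3, b4, c4, d4

Moves only go right or down, so the column and row indices never decrease.
Route from a1: right 1 to b1, down 3 to b4, right 2 to d4 — 6 moves in all.
Check: all required cells visited.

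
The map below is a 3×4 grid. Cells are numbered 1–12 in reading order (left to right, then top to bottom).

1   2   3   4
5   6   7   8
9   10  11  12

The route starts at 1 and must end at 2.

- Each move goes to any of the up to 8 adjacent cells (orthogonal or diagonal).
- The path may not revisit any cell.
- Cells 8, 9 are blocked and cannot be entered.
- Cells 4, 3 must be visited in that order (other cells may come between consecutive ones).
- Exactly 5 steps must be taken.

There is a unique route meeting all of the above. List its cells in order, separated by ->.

1 -> 6 -> 7 -> 4 -> 3 -> 2

The waypoints must appear in the order 4, 3, with no cell reused.
Route from 1: down-right 1 to 6, right 1 to 7, up-right 1 to 4, left 2 to 2 — 5 moves in all.
Check: order respected (4 at step 3, 3 at step 4); 5 moves as required.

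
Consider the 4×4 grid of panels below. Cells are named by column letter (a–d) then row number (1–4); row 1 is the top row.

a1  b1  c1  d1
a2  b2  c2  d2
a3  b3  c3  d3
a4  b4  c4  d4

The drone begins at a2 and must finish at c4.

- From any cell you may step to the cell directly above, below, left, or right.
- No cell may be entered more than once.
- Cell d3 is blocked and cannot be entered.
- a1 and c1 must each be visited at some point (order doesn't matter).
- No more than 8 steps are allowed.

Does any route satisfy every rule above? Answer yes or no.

One route that works: a2 → a1 → b1 → c1 → c2 → c3 → c4.

yes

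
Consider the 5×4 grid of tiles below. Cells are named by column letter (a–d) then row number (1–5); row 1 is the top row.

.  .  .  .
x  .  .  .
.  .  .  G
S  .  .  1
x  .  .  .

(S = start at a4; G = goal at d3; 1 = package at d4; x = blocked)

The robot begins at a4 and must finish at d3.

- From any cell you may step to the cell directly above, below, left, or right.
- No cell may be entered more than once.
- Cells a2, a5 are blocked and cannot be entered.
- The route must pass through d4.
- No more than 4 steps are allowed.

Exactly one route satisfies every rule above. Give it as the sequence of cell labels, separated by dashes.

a4 - b4 - c4 - d4 - d3

The 4-move cap with required stops at d4 leaves no slack for detours.
Route from a4: 3× right (reaching d4), up to d3 — 4 moves in all.
Check: all required cells visited; 4 ≤ 4 moves.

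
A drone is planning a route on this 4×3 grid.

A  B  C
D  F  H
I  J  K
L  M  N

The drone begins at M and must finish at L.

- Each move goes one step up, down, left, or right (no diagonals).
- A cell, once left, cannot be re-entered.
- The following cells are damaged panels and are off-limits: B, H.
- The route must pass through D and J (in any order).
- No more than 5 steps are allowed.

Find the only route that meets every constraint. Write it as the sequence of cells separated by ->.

M -> J -> F -> D -> I -> L

Any route must reach D and J and still end at L within 5 moves, so the order of the required stops is forced.
Route from M: 2× up (reaching F), left to D, 2× down (reaching L) — 5 moves in all.
Check: all required cells visited; 5 ≤ 5 moves.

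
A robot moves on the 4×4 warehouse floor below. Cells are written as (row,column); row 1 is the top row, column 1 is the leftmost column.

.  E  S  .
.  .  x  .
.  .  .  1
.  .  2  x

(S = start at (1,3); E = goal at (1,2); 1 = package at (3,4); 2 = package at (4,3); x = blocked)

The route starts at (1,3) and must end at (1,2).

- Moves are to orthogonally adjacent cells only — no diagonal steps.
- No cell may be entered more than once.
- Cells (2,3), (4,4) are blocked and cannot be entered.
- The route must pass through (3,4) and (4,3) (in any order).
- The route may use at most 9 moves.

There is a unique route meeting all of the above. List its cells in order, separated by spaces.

(1,3) (1,4) (2,4) (3,4) (3,3) (4,3) (4,2) (3,2) (2,2) (1,2)

Any route must reach (3,4) and (4,3) and still end at (1,2) within 9 moves, so the order of the required stops is forced.
Route from (1,3): right 1 to (1,4), down 2 to (3,4), left 1 to (3,3), down 1 to (4,3), left 1 to (4,2), up 3 to (1,2) — 9 moves in all.
Check: all required cells visited; 9 ≤ 9 moves.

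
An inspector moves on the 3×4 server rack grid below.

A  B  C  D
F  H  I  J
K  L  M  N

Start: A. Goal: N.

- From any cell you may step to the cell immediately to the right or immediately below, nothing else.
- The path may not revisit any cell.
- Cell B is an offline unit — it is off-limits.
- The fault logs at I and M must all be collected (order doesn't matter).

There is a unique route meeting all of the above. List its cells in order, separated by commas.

Moves only go right or down, so the column and row indices never decrease.
Route from A: down to F, 2× right (reaching I), down to M, right to N — 5 moves in all.
Check: all required cells visited.

A, F, H, I, M, N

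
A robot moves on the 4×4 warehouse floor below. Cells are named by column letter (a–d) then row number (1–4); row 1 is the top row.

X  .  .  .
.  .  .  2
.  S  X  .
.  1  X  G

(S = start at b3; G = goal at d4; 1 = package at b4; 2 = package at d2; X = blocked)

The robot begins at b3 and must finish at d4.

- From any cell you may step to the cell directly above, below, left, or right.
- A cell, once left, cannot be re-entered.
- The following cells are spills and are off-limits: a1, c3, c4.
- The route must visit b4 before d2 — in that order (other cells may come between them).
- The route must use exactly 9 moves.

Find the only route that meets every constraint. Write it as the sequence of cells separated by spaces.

The waypoints must appear in the order b4, d2, with no cell reused.
Route from b3: down 1 to b4, left 1 to a4, up 2 to a2, right 3 to d2, down 2 to d4 — 9 moves in all.
Check: order respected (1 at step 1, 2 at step 7); 9 moves as required.

b3 b4 a4 a3 a2 b2 c2 d2 d3 d4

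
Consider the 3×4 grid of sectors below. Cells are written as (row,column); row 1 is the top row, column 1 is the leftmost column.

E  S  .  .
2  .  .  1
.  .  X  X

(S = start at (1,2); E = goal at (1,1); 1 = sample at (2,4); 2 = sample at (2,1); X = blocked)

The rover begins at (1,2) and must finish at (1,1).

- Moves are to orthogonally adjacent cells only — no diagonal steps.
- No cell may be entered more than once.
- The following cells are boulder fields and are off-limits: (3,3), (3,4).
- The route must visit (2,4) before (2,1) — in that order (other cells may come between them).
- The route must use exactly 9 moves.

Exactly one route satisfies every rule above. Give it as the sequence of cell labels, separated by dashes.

(1,2) - (1,3) - (1,4) - (2,4) - (2,3) - (2,2) - (3,2) - (3,1) - (2,1) - (1,1)

The waypoints must appear in the order (2,4), (2,1), with no cell reused.
Route from (1,2): right 2 to (1,4), down 1 to (2,4), left 2 to (2,2), down 1 to (3,2), left 1 to (3,1), up 2 to (1,1) — 9 moves in all.
Check: order respected (1 at step 3, 2 at step 8); 9 moves as required.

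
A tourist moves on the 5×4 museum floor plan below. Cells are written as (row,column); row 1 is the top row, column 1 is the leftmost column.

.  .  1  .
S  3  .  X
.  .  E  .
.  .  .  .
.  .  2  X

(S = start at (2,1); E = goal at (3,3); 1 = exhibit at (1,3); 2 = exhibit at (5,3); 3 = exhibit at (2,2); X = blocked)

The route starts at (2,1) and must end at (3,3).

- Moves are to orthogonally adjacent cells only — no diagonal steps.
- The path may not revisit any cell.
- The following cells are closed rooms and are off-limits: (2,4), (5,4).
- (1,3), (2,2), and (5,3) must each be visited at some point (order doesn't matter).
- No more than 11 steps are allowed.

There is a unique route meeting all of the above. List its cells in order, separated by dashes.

The 11-move cap with required stops at (1,3), (2,2), (5,3) leaves no slack for detours.
Route from (2,1): up 1 to (1,1), right 2 to (1,3), down 1 to (2,3), left 1 to (2,2), down 3 to (5,2), right 1 to (5,3), up 2 to (3,3) — 11 moves in all.
Check: all required cells visited; 11 ≤ 11 moves.

(2,1) - (1,1) - (1,2) - (1,3) - (2,3) - (2,2) - (3,2) - (4,2) - (5,2) - (5,3) - (4,3) - (3,3)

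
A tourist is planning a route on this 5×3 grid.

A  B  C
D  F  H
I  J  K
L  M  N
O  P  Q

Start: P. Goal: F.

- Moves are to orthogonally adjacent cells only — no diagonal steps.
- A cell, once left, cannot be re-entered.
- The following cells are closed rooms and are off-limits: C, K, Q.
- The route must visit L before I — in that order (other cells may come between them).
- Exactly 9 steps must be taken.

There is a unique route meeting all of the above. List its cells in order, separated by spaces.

The waypoints must appear in the order L, I, with no cell reused.
Route from P: left 1 to O, up 1 to L, right 1 to M, up 1 to J, left 1 to I, up 2 to A, right 1 to B, down 1 to F — 9 moves in all.
Check: order respected (L at step 2, I at step 5); 9 moves as required.

P O L M J I D A B F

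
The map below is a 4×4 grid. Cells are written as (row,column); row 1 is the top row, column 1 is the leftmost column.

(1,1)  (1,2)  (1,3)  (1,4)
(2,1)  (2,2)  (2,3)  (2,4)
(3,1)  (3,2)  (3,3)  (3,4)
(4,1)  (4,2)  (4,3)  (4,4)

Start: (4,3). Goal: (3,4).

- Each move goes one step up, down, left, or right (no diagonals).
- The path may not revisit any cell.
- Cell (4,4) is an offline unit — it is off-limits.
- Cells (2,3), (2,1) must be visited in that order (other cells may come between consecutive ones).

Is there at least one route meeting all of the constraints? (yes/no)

One route that works: (4,3) → (3,3) → (2,3) → (2,2) → (2,1) → (1,1) → (1,2) → (1,3) → (1,4) → (2,4) → (3,4).

yes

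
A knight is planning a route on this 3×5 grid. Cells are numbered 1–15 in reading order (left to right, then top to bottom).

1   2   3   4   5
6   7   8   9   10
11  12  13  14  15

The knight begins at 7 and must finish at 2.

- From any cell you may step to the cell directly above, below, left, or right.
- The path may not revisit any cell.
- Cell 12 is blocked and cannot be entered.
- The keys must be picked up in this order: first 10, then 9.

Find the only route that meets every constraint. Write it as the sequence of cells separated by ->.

7 -> 8 -> 13 -> 14 -> 15 -> 10 -> 9 -> 4 -> 3 -> 2

The waypoints must appear in the order 10, 9, with no cell reused.
Route from 7: right 1 to 8, down 1 to 13, right 2 to 15, up 1 to 10, left 1 to 9, up 1 to 4, left 2 to 2 — 9 moves in all.
Check: order respected (10 at step 5, 9 at step 6).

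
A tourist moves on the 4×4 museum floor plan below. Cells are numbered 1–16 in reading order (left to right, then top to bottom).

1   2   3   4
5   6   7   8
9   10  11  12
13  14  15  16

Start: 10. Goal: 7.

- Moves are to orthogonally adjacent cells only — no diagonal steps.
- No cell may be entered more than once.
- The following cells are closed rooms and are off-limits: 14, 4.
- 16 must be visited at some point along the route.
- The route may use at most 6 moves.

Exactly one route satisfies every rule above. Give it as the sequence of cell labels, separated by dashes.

The budget equals the shortest possible length, so every move has to be on a shortest route through the required cells.
Route from 10: right to 11, down to 15, right to 16, 2× up (reaching 8), left to 7 — 6 moves in all.
Check: all required cells visited; 6 ≤ 6 moves.

10 - 11 - 15 - 16 - 12 - 8 - 7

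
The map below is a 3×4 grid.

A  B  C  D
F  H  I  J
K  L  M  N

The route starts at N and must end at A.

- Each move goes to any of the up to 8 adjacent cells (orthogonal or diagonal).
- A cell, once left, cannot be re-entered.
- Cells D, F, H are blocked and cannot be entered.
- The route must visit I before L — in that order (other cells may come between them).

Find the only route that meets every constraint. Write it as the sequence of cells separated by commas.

The waypoints must appear in the order I, L, with no cell reused.
Route from N: up-left 1 to I, down-left 1 to L, right 1 to M, up-right 1 to J, up-left 1 to C, left 2 to A — 7 moves in all.
Check: order respected (I at step 1, L at step 2).

N, I, L, M, J, C, B, A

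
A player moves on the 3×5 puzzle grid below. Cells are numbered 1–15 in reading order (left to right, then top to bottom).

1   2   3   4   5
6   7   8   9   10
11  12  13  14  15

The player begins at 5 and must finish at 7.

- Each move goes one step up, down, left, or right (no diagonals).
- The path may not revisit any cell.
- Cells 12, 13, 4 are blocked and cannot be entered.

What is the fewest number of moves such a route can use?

4

The Manhattan distance from 5 to 7 is |1−2| + |5−2| = 4, so at least 4 moves are needed.
A route of 4 moves achieves this: 5 → 10 → 9 → 8 → 7.
Since 4 matches the lower bound, it is optimal.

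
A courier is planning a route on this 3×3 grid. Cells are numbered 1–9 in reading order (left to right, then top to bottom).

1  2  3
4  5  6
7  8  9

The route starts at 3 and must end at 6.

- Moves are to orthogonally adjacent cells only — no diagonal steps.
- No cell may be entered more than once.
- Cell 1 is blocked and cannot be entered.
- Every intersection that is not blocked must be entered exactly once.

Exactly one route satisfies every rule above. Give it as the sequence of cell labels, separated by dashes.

Need to visit all 8 open cells exactly once, starting at 3 and ending at 6.
Cell 9 has only two open neighbours (6 and 8), so the path must pass straight through it: one of those is the cell it's entered from and the other is where it exits.
Route from 3: left 1 to 2, down 1 to 5, left 1 to 4, down 1 to 7, right 2 to 9, up 1 to 6 — 7 moves in all.
Check: all 8 open cells covered.

3 - 2 - 5 - 4 - 7 - 8 - 9 - 6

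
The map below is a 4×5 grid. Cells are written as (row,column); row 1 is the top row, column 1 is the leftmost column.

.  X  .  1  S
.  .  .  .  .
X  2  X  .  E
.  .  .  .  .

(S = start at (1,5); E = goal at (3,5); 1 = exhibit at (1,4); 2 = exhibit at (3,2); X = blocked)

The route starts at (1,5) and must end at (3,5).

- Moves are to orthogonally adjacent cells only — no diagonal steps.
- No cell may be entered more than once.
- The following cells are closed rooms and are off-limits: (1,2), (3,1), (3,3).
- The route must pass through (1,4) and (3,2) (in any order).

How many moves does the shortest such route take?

10

Any route passes through (1,4) and (3,2) in some order between (1,5) and (3,5). Summing Manhattan distances along each leg and taking the cheapest ordering ((1,5) → (1,4) → (3,2) → (3,5)) gives a lower bound of 1 + 4 + 3 = 8 moves.
That bound ignores the blocked cells. Measuring each leg by the fewest moves that actually steer around them ((1,5)→(1,4): 1; (1,4)→(3,2): 4; (3,2)→(3,5): 5) raises the lower bound to 10.
A route of 10 moves exists: (1,5) → (1,4) → (2,4) → (2,3) → (2,2) → (3,2) → (4,2) → (4,3) → (4,4) → (3,4) → (3,5).
Since 10 matches that lower bound, it is optimal.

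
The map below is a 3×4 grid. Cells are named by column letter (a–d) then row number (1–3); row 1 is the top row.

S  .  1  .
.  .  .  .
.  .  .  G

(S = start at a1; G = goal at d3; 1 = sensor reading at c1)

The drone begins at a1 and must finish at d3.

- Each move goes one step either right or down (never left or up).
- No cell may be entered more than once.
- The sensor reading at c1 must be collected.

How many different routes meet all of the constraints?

3

A right/down-only route from a1 to d3 makes exactly 2 down-moves and 3 right-moves in some order.
With no other constraints that would be C(5,2) = 10 routes.
Split at c1 and multiply the segment counts: a1→c1: 1; c1→d3: 3; product = 3.
That gives 3 routes.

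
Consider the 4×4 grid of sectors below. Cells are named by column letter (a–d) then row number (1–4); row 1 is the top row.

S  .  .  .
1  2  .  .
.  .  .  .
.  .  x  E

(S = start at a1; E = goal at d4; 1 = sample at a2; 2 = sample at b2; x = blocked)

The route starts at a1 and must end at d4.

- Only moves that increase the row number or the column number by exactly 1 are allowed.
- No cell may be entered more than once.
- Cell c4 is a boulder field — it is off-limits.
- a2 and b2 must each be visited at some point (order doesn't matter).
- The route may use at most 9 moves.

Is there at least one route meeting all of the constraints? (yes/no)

One route that works: a1 → a2 → b2 → b3 → c3 → d3 → d4.

yes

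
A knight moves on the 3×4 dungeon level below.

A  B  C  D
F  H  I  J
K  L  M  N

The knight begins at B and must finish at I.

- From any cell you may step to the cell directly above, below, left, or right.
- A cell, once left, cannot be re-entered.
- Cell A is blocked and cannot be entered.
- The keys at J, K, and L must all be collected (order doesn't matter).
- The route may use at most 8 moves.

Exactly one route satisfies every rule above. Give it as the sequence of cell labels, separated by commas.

Any route must reach J, K, and L and still end at I within 8 moves, so the order of the required stops is forced.
Route from B: down 1 to H, left 1 to F, down 1 to K, right 3 to N, up 1 to J, left 1 to I — 8 moves in all.
Check: all required cells visited; 8 ≤ 8 moves.

B, H, F, K, L, M, N, J, I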